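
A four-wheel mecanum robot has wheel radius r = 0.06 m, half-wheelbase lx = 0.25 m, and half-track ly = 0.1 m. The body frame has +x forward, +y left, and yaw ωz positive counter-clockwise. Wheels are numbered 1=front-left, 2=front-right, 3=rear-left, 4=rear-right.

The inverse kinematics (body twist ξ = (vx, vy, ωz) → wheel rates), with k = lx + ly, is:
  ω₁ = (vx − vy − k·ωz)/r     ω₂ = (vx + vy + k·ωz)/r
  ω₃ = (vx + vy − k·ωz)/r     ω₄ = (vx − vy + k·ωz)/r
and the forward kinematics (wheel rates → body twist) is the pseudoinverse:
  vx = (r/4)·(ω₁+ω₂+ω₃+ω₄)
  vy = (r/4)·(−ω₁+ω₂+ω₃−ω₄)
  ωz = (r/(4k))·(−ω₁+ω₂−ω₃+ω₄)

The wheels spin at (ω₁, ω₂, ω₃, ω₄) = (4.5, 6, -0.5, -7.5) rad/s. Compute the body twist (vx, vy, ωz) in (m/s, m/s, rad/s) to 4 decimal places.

(0.0375, 0.1275, -0.2357)

k = lx + ly = 0.25 + 0.1 = 0.3500
ω₁+ω₂+ω₃+ω₄ = 2.5000  →  vx = (0.06/4)·2.5000 = 0.0375
−ω₁+ω₂+ω₃−ω₄ = 8.5000  →  vy = (0.06/4)·8.5000 = 0.1275
−ω₁+ω₂−ω₃+ω₄ = -5.5000  →  ωz = (0.06/1.4000)·-5.5000 = -0.2357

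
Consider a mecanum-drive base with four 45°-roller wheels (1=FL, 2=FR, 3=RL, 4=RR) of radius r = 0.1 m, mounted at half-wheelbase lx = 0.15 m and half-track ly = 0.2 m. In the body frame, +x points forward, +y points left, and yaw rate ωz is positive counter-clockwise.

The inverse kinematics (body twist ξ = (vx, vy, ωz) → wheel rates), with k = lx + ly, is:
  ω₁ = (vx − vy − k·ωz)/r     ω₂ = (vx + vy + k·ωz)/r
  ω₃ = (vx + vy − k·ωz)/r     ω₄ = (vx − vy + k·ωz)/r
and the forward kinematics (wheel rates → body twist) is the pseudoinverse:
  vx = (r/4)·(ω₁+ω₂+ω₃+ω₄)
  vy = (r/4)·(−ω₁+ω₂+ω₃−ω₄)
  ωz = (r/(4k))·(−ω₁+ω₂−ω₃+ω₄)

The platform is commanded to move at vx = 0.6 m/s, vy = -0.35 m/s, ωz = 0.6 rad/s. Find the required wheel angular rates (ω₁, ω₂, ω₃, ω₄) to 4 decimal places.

k = lx + ly = 0.15 + 0.2 = 0.3500;  k·ωz = 0.3500·0.6 = 0.2100
ω₁ (FL) = (vx − vy − k·ωz)/r = 0.7400/0.1 = 7.4000
ω₂ (FR) = (vx + vy + k·ωz)/r = 0.4600/0.1 = 4.6000
ω₃ (RL) = (vx + vy − k·ωz)/r = 0.0400/0.1 = 0.4000
ω₄ (RR) = (vx − vy + k·ωz)/r = 1.1600/0.1 = 11.6000

(7.4000, 4.6000, 0.4000, 11.6000)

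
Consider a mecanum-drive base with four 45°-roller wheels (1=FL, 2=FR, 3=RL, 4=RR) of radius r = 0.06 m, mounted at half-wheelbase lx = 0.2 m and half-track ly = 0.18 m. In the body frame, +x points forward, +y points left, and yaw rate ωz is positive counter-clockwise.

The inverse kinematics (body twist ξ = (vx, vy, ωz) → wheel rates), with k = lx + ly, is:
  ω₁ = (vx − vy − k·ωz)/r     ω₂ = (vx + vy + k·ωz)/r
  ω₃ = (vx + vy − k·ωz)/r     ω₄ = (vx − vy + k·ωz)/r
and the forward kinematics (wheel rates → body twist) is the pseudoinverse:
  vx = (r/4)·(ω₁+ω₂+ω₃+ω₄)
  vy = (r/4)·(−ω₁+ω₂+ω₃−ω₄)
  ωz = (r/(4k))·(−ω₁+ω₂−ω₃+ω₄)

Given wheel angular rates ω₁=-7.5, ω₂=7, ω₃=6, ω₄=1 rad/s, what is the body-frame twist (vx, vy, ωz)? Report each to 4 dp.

(0.0975, 0.2925, 0.3750)

k = lx + ly = 0.2 + 0.18 = 0.3800
ω₁+ω₂+ω₃+ω₄ = 6.5000  →  vx = (0.06/4)·6.5000 = 0.0975
−ω₁+ω₂+ω₃−ω₄ = 19.5000  →  vy = (0.06/4)·19.5000 = 0.2925
−ω₁+ω₂−ω₃+ω₄ = 9.5000  →  ωz = (0.06/1.5200)·9.5000 = 0.3750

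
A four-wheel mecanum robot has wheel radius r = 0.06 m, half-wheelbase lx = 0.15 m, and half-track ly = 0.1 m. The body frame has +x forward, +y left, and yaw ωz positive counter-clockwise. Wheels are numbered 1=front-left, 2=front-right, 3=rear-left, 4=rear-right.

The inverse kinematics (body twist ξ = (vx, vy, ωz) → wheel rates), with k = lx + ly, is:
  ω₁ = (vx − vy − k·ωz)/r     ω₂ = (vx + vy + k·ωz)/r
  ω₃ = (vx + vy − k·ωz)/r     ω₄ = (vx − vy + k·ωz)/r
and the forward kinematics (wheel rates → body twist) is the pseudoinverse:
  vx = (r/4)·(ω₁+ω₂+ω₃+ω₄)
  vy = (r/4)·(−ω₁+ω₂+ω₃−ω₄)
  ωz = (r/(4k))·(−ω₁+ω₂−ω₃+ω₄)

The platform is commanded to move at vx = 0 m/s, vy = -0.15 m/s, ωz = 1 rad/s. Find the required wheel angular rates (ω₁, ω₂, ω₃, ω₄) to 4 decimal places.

k = lx + ly = 0.15 + 0.1 = 0.2500;  k·ωz = 0.2500·1 = 0.2500
ω₁ (FL) = (vx − vy − k·ωz)/r = -0.1000/0.06 = -1.6667
ω₂ (FR) = (vx + vy + k·ωz)/r = 0.1000/0.06 = 1.6667
ω₃ (RL) = (vx + vy − k·ωz)/r = -0.4000/0.06 = -6.6667
ω₄ (RR) = (vx − vy + k·ωz)/r = 0.4000/0.06 = 6.6667

(-1.6667, 1.6667, -6.6667, 6.6667)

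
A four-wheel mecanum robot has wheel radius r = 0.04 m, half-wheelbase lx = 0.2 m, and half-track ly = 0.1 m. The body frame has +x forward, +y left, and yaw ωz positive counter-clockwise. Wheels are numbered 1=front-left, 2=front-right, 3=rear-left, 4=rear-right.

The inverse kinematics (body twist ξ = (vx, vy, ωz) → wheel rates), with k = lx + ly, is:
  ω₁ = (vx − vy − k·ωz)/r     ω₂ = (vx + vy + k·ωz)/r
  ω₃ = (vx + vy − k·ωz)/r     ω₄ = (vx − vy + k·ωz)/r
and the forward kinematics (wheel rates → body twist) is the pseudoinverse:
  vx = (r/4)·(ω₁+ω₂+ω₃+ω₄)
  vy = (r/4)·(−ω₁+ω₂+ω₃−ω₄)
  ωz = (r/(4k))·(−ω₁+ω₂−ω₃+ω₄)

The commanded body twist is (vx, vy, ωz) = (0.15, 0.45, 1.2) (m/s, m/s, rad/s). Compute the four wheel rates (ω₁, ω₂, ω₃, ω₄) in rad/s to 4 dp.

(-16.5000, 24.0000, 6.0000, 1.5000)

k = lx + ly = 0.2 + 0.1 = 0.3000;  k·ωz = 0.3000·1.2 = 0.3600
ω₁ (FL) = (vx − vy − k·ωz)/r = -0.6600/0.04 = -16.5000
ω₂ (FR) = (vx + vy + k·ωz)/r = 0.9600/0.04 = 24.0000
ω₃ (RL) = (vx + vy − k·ωz)/r = 0.2400/0.04 = 6.0000
ω₄ (RR) = (vx − vy + k·ωz)/r = 0.0600/0.04 = 1.5000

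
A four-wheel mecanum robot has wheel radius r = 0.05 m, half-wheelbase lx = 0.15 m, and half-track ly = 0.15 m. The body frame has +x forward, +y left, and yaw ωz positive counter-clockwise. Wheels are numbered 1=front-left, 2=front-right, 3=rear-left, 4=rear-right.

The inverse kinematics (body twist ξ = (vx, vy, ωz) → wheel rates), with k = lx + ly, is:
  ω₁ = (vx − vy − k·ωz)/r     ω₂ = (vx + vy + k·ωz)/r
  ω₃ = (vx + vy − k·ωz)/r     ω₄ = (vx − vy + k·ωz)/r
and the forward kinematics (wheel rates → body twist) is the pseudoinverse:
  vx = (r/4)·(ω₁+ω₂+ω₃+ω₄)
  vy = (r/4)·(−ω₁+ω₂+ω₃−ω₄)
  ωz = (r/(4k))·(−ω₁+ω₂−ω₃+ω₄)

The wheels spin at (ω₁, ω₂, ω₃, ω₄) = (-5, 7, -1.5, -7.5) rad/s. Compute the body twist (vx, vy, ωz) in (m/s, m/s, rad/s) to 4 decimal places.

k = lx + ly = 0.15 + 0.15 = 0.3000
ω₁+ω₂+ω₃+ω₄ = -7.0000  →  vx = (0.05/4)·-7.0000 = -0.0875
−ω₁+ω₂+ω₃−ω₄ = 18.0000  →  vy = (0.05/4)·18.0000 = 0.2250
−ω₁+ω₂−ω₃+ω₄ = 6.0000  →  ωz = (0.05/1.2000)·6.0000 = 0.2500

(-0.0875, 0.2250, 0.2500)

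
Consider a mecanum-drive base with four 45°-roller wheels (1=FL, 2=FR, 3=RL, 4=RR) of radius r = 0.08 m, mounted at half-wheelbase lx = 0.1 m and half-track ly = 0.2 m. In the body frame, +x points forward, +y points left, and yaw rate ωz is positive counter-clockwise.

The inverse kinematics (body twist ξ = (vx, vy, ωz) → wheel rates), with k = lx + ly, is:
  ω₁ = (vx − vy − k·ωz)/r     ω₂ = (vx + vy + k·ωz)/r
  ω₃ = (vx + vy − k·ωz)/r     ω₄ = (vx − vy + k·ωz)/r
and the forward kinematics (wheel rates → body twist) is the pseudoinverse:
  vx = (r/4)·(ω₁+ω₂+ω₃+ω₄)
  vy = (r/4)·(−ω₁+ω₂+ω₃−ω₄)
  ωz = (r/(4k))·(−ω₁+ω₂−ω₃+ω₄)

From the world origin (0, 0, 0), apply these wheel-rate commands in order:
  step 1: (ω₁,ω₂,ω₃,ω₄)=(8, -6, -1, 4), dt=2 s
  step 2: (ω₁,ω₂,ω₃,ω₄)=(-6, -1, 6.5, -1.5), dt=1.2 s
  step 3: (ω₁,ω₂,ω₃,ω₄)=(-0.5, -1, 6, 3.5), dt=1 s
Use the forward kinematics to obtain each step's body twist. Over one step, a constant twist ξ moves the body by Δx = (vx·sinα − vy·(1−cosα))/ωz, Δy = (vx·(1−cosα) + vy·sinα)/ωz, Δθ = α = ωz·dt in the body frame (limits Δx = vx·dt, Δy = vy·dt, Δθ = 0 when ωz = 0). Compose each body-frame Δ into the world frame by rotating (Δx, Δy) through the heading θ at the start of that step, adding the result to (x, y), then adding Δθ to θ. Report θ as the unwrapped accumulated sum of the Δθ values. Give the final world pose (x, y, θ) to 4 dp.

step 1: ξ=(vx,vy,ωz)=(0.1000, -0.3800, -0.6000), dt=2.0 → body Δ=(-0.2485, -0.6966, -1.2000) → world pose (-0.2485, -0.6966, -1.2000)
step 2: ξ=(vx,vy,ωz)=(-0.0400, 0.2600, -0.2000), dt=1.2 → body Δ=(-0.0103, 0.3147, -0.2400) → world pose (0.0411, -0.5729, -1.4400)
step 3: ξ=(vx,vy,ωz)=(0.1600, 0.0400, -0.2000), dt=1.0 → body Δ=(0.1629, 0.0238, -0.2000) → world pose (0.0860, -0.7314, -1.6400)

(0.0860, -0.7314, -1.6400)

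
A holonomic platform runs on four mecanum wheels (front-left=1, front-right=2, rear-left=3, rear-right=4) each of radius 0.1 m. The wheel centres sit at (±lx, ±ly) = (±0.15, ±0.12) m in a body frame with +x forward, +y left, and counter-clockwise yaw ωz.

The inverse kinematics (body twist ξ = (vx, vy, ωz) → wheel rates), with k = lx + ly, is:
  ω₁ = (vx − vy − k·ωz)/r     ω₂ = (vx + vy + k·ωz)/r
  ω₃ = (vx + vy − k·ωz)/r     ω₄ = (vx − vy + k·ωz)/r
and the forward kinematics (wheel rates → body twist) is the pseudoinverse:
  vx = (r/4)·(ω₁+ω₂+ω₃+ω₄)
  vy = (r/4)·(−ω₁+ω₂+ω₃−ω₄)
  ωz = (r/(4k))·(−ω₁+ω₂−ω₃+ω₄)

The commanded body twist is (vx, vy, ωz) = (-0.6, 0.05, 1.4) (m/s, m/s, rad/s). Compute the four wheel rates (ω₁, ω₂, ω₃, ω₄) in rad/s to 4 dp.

(-10.2800, -1.7200, -9.2800, -2.7200)

k = lx + ly = 0.15 + 0.12 = 0.2700;  k·ωz = 0.2700·1.4 = 0.3780
ω₁ (FL) = (vx − vy − k·ωz)/r = -1.0280/0.1 = -10.2800
ω₂ (FR) = (vx + vy + k·ωz)/r = -0.1720/0.1 = -1.7200
ω₃ (RL) = (vx + vy − k·ωz)/r = -0.9280/0.1 = -9.2800
ω₄ (RR) = (vx − vy + k·ωz)/r = -0.2720/0.1 = -2.7200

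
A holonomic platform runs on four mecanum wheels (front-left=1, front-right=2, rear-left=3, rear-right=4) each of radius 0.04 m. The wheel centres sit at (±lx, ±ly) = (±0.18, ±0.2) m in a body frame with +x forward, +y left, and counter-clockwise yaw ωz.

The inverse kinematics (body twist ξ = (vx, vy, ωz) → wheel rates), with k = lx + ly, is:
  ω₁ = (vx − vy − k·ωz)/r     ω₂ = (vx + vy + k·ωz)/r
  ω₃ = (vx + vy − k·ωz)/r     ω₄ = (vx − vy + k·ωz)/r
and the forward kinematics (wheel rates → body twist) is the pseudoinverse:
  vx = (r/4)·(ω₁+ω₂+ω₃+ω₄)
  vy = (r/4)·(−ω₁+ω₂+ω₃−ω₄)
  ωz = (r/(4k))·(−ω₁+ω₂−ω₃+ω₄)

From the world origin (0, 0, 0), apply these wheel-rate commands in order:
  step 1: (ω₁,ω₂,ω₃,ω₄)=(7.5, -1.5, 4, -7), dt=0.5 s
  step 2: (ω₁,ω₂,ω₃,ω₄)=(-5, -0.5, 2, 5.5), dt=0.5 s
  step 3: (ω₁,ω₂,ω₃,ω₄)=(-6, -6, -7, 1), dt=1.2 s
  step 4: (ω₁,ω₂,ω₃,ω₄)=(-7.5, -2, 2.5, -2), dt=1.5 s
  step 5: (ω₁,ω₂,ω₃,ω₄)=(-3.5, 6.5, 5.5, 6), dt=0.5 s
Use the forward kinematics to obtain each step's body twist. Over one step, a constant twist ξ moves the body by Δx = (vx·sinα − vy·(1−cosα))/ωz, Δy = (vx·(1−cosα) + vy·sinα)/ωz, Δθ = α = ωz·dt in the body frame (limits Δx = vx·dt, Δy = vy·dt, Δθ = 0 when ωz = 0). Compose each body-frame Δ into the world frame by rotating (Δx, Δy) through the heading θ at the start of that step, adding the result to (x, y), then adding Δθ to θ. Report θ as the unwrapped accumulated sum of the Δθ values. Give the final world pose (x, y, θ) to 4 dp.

(-0.2813, 0.1165, 0.2724)

step 1: ξ=(vx,vy,ωz)=(0.0300, 0.0200, -0.5263), dt=0.5 → body Δ=(0.0161, 0.0079, -0.2632) → world pose (0.0161, 0.0079, -0.2632)
step 2: ξ=(vx,vy,ωz)=(0.0200, 0.0100, 0.2105), dt=0.5 → body Δ=(0.0097, 0.0055, 0.1053) → world pose (0.0270, 0.0107, -0.1579)
step 3: ξ=(vx,vy,ωz)=(-0.1800, -0.0800, 0.2105), dt=1.2 → body Δ=(-0.2016, -0.1221, 0.2526) → world pose (-0.1914, -0.0782, 0.0947)
step 4: ξ=(vx,vy,ωz)=(-0.0900, 0.1000, 0.0263), dt=1.5 → body Δ=(-0.1379, 0.1473, 0.0395) → world pose (-0.3426, 0.0554, 0.1342)
step 5: ξ=(vx,vy,ωz)=(0.1450, 0.0950, 0.2763), dt=0.5 → body Δ=(0.0690, 0.0523, 0.1382) → world pose (-0.2813, 0.1165, 0.2724)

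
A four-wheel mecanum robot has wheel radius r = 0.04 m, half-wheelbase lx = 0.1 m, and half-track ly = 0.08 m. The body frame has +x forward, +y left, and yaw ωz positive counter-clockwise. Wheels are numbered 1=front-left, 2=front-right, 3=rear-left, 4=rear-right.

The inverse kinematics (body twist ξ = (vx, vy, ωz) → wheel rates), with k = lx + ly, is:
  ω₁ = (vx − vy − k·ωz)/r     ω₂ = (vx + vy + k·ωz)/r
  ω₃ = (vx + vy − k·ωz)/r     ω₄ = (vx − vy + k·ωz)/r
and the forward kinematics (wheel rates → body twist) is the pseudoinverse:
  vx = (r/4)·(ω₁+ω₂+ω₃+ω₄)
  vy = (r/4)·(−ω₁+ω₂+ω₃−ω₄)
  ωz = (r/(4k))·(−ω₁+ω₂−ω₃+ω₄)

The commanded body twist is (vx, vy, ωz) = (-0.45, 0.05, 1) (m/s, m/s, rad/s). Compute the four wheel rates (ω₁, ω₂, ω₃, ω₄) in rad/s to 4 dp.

(-17.0000, -5.5000, -14.5000, -8.0000)

k = lx + ly = 0.1 + 0.08 = 0.1800;  k·ωz = 0.1800·1 = 0.1800
ω₁ (FL) = (vx − vy − k·ωz)/r = -0.6800/0.04 = -17.0000
ω₂ (FR) = (vx + vy + k·ωz)/r = -0.2200/0.04 = -5.5000
ω₃ (RL) = (vx + vy − k·ωz)/r = -0.5800/0.04 = -14.5000
ω₄ (RR) = (vx − vy + k·ωz)/r = -0.3200/0.04 = -8.0000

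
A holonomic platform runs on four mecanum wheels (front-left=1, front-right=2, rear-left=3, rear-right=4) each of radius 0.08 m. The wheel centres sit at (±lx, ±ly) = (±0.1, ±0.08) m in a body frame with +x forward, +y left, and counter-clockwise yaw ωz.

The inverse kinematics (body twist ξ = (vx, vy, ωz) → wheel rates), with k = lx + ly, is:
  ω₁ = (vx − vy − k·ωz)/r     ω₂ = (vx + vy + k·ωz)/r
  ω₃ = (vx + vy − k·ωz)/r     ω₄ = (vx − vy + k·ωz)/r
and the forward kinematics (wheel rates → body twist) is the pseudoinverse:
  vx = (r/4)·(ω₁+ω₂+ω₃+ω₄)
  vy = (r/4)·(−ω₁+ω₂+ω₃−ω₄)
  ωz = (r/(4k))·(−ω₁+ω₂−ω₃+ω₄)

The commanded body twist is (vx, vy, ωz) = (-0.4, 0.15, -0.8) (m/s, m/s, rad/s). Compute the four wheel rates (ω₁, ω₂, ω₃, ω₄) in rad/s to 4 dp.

(-5.0750, -4.9250, -1.3250, -8.6750)

k = lx + ly = 0.1 + 0.08 = 0.1800;  k·ωz = 0.1800·-0.8 = -0.1440
ω₁ (FL) = (vx − vy − k·ωz)/r = -0.4060/0.08 = -5.0750
ω₂ (FR) = (vx + vy + k·ωz)/r = -0.3940/0.08 = -4.9250
ω₃ (RL) = (vx + vy − k·ωz)/r = -0.1060/0.08 = -1.3250
ω₄ (RR) = (vx − vy + k·ωz)/r = -0.6940/0.08 = -8.6750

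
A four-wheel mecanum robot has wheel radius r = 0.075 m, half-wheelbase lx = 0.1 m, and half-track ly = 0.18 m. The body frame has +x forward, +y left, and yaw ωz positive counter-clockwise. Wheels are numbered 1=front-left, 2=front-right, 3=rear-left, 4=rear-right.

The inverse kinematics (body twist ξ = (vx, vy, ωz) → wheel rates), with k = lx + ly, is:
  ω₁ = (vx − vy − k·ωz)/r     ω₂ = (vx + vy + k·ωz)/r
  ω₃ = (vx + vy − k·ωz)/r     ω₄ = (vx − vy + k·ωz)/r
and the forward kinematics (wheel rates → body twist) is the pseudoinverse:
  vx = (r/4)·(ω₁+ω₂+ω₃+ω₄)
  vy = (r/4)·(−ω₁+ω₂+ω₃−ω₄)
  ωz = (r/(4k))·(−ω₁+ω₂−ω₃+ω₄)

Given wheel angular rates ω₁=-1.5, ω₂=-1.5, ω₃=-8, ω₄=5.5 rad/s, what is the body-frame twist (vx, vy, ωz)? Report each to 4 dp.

k = lx + ly = 0.1 + 0.18 = 0.2800
ω₁+ω₂+ω₃+ω₄ = -5.5000  →  vx = (0.075/4)·-5.5000 = -0.1031
−ω₁+ω₂+ω₃−ω₄ = -13.5000  →  vy = (0.075/4)·-13.5000 = -0.2531
−ω₁+ω₂−ω₃+ω₄ = 13.5000  →  ωz = (0.075/1.1200)·13.5000 = 0.9040

(-0.1031, -0.2531, 0.9040)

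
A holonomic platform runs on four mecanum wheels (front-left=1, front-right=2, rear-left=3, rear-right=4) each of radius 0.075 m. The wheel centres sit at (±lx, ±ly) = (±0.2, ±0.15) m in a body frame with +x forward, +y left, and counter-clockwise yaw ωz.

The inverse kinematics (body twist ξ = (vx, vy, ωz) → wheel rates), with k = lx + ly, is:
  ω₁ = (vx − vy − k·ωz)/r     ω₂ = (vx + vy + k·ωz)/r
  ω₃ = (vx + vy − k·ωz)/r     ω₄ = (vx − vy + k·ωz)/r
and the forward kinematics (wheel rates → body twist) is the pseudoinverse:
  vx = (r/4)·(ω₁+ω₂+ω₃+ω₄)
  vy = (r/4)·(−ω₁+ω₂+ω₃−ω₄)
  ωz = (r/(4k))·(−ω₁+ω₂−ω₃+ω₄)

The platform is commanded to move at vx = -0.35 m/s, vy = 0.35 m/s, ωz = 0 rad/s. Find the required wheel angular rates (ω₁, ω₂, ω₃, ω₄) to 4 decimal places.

k = lx + ly = 0.2 + 0.15 = 0.3500;  k·ωz = 0.3500·0 = 0.0000
ω₁ (FL) = (vx − vy − k·ωz)/r = -0.7000/0.075 = -9.3333
ω₂ (FR) = (vx + vy + k·ωz)/r = 0.0000/0.075 = 0.0000
ω₃ (RL) = (vx + vy − k·ωz)/r = 0.0000/0.075 = 0.0000
ω₄ (RR) = (vx − vy + k·ωz)/r = -0.7000/0.075 = -9.3333

(-9.3333, 0.0000, 0.0000, -9.3333)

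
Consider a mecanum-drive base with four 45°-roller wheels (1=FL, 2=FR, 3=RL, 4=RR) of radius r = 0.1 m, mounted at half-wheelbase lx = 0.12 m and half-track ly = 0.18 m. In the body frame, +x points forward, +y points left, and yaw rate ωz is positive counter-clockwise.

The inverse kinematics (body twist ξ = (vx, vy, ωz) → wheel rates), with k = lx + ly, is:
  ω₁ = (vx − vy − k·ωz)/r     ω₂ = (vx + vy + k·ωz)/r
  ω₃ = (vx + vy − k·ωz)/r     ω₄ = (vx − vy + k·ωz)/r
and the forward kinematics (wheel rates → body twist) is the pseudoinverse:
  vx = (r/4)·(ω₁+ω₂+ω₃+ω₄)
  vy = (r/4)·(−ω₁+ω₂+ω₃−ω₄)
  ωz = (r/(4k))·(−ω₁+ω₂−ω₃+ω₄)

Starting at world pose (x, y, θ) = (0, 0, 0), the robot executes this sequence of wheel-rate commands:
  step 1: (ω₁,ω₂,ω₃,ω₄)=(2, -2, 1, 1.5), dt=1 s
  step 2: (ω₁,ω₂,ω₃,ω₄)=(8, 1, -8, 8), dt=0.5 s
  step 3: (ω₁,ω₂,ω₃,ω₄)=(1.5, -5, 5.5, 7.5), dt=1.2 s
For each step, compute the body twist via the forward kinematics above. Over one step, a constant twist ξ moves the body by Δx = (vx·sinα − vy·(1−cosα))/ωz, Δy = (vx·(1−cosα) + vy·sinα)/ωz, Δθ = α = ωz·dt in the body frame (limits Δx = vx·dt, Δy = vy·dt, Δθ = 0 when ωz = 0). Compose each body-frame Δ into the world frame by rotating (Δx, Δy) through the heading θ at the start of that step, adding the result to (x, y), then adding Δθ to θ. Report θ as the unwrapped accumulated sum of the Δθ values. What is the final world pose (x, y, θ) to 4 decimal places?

step 1: ξ=(vx,vy,ωz)=(0.0625, -0.1125, -0.2917), dt=1.0 → body Δ=(0.0453, -0.1200, -0.2917) → world pose (0.0453, -0.1200, -0.2917)
step 2: ξ=(vx,vy,ωz)=(0.2250, -0.5750, 0.7500), dt=0.5 → body Δ=(0.1632, -0.2600, 0.3750) → world pose (0.1268, -0.4159, 0.0833)
step 3: ξ=(vx,vy,ωz)=(0.2375, -0.2125, -0.3750), dt=1.2 → body Δ=(0.2191, -0.3095, -0.4500) → world pose (0.3709, -0.7061, -0.3667)

(0.3709, -0.7061, -0.3667)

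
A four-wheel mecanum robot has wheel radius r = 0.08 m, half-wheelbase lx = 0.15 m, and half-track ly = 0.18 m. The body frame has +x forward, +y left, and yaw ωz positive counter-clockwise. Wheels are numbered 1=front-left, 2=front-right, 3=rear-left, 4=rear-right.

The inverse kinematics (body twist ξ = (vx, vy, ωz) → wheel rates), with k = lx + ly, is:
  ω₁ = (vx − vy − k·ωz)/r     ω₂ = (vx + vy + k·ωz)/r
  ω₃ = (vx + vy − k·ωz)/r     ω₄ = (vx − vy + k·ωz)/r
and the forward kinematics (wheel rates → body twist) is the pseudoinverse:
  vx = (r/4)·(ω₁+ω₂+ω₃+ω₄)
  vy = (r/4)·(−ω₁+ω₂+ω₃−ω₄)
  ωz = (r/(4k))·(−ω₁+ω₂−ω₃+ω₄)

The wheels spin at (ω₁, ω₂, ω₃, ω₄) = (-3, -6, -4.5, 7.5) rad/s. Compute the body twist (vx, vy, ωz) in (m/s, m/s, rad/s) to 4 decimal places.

(-0.1200, -0.3000, 0.5455)

k = lx + ly = 0.15 + 0.18 = 0.3300
ω₁+ω₂+ω₃+ω₄ = -6.0000  →  vx = (0.08/4)·-6.0000 = -0.1200
−ω₁+ω₂+ω₃−ω₄ = -15.0000  →  vy = (0.08/4)·-15.0000 = -0.3000
−ω₁+ω₂−ω₃+ω₄ = 9.0000  →  ωz = (0.08/1.3200)·9.0000 = 0.5455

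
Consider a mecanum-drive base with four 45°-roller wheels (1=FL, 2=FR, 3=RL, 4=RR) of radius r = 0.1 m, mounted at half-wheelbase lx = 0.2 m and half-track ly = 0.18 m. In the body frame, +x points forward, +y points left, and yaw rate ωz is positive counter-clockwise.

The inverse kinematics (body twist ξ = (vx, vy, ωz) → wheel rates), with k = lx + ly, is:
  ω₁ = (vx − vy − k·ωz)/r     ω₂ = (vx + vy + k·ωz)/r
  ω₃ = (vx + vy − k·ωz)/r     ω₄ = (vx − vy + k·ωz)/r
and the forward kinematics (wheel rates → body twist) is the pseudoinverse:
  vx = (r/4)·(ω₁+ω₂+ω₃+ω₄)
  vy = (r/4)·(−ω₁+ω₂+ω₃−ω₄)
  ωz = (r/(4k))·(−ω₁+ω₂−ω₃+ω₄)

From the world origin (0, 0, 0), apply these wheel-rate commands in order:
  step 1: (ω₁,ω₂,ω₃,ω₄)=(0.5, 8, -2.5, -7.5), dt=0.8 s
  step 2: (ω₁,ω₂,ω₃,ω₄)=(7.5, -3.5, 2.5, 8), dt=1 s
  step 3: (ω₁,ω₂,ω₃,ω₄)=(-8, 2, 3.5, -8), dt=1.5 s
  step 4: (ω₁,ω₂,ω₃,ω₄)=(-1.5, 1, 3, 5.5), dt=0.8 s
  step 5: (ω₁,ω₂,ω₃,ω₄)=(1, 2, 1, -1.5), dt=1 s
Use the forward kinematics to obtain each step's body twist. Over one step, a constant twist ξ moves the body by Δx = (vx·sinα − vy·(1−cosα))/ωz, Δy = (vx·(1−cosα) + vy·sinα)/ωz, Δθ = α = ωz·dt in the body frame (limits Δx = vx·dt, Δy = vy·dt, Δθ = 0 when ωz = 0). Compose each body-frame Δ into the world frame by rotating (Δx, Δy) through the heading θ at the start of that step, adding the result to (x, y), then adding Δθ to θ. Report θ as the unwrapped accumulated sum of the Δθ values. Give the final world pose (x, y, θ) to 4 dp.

step 1: ξ=(vx,vy,ωz)=(-0.0375, 0.3125, 0.1645), dt=0.8 → body Δ=(-0.0463, 0.2473, 0.1316) → world pose (-0.0463, 0.2473, 0.1316)
step 2: ξ=(vx,vy,ωz)=(0.3625, -0.4125, -0.3618), dt=1.0 → body Δ=(0.2808, -0.4684, -0.3618) → world pose (0.2935, -0.1802, -0.2303)
step 3: ξ=(vx,vy,ωz)=(-0.2625, 0.5375, -0.0987), dt=1.5 → body Δ=(-0.3327, 0.8324, -0.1480) → world pose (0.1595, 0.7061, -0.3783)
step 4: ξ=(vx,vy,ωz)=(0.2000, 0.0000, 0.3289), dt=0.8 → body Δ=(0.1582, 0.0209, 0.2632) → world pose (0.3142, 0.6672, -0.1151)
step 5: ξ=(vx,vy,ωz)=(0.0625, 0.0875, -0.0987), dt=1.0 → body Δ=(0.0667, 0.0843, -0.0987) → world pose (0.3902, 0.7432, -0.2138)

(0.3902, 0.7432, -0.2138)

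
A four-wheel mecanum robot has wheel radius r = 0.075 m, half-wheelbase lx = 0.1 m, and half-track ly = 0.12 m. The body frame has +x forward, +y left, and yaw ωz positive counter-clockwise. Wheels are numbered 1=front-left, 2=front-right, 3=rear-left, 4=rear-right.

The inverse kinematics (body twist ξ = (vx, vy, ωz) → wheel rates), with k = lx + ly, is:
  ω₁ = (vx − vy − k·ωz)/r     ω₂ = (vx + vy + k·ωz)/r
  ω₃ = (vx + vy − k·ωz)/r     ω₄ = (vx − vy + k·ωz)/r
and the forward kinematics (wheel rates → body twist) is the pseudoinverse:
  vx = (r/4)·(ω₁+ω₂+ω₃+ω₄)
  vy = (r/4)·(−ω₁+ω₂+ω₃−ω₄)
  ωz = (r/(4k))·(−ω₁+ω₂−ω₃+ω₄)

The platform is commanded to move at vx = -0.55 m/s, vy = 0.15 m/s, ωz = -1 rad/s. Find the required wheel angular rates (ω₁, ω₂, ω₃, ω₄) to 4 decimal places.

(-6.4000, -8.2667, -2.4000, -12.2667)

k = lx + ly = 0.1 + 0.12 = 0.2200;  k·ωz = 0.2200·-1 = -0.2200
ω₁ (FL) = (vx − vy − k·ωz)/r = -0.4800/0.075 = -6.4000
ω₂ (FR) = (vx + vy + k·ωz)/r = -0.6200/0.075 = -8.2667
ω₃ (RL) = (vx + vy − k·ωz)/r = -0.1800/0.075 = -2.4000
ω₄ (RR) = (vx − vy + k·ωz)/r = -0.9200/0.075 = -12.2667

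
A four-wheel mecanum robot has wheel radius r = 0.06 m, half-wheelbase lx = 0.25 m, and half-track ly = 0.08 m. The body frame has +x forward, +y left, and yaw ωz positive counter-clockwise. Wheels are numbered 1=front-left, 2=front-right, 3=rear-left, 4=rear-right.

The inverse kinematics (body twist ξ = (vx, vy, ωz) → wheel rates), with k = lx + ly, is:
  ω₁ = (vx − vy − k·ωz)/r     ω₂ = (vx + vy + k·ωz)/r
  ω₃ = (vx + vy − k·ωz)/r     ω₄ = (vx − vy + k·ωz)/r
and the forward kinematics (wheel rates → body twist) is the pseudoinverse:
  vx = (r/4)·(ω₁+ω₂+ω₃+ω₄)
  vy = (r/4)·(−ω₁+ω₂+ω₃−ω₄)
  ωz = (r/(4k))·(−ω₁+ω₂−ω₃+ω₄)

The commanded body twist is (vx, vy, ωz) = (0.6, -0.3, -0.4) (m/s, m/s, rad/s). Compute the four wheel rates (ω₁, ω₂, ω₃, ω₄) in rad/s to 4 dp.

k = lx + ly = 0.25 + 0.08 = 0.3300;  k·ωz = 0.3300·-0.4 = -0.1320
ω₁ (FL) = (vx − vy − k·ωz)/r = 1.0320/0.06 = 17.2000
ω₂ (FR) = (vx + vy + k·ωz)/r = 0.1680/0.06 = 2.8000
ω₃ (RL) = (vx + vy − k·ωz)/r = 0.4320/0.06 = 7.2000
ω₄ (RR) = (vx − vy + k·ωz)/r = 0.7680/0.06 = 12.8000

(17.2000, 2.8000, 7.2000, 12.8000)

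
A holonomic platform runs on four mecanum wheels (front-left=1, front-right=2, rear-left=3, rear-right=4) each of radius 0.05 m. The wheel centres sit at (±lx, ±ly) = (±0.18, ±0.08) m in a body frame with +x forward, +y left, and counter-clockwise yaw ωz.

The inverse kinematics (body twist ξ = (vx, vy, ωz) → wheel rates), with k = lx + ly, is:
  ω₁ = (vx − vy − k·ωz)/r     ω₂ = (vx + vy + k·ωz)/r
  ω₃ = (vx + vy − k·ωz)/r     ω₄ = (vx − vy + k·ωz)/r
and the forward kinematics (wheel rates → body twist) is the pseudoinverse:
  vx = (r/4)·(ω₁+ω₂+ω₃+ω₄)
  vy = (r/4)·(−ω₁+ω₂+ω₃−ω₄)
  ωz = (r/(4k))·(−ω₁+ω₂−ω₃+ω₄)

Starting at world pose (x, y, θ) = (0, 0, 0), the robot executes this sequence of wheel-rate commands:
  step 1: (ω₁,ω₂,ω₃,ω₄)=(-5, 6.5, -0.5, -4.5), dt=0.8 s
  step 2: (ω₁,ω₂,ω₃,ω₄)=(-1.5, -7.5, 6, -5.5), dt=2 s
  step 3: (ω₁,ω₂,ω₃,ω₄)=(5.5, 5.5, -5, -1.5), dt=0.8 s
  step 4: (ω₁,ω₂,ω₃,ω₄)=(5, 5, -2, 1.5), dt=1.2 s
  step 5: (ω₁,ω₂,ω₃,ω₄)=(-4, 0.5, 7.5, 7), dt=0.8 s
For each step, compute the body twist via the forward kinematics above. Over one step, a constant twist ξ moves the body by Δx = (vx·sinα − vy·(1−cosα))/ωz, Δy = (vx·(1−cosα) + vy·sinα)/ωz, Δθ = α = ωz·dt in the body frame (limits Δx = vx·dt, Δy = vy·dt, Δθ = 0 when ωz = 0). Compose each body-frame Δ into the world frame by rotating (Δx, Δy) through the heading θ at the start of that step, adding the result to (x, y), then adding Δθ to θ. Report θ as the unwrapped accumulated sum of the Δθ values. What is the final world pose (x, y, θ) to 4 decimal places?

(-0.0645, 0.0835, -0.9038)

step 1: ξ=(vx,vy,ωz)=(-0.0437, 0.1938, 0.3606), dt=0.8 → body Δ=(-0.0567, 0.1478, 0.2885) → world pose (-0.0567, 0.1478, 0.2885)
step 2: ξ=(vx,vy,ωz)=(-0.1062, 0.0688, -0.8413), dt=2.0 → body Δ=(-0.0347, 0.2216, -1.6827) → world pose (-0.1530, 0.3504, -1.3942)
step 3: ξ=(vx,vy,ωz)=(0.0563, -0.0437, 0.1683), dt=0.8 → body Δ=(0.0472, -0.0319, 0.1346) → world pose (-0.1761, 0.2983, -1.2596)
step 4: ξ=(vx,vy,ωz)=(0.1187, -0.0438, 0.1683), dt=1.2 → body Δ=(0.1468, -0.0378, 0.2019) → world pose (-0.1671, 0.1470, -1.0577)
step 5: ξ=(vx,vy,ωz)=(0.1375, 0.0625, 0.1923), dt=0.8 → body Δ=(0.1057, 0.0582, 0.1538) → world pose (-0.0645, 0.0835, -0.9038)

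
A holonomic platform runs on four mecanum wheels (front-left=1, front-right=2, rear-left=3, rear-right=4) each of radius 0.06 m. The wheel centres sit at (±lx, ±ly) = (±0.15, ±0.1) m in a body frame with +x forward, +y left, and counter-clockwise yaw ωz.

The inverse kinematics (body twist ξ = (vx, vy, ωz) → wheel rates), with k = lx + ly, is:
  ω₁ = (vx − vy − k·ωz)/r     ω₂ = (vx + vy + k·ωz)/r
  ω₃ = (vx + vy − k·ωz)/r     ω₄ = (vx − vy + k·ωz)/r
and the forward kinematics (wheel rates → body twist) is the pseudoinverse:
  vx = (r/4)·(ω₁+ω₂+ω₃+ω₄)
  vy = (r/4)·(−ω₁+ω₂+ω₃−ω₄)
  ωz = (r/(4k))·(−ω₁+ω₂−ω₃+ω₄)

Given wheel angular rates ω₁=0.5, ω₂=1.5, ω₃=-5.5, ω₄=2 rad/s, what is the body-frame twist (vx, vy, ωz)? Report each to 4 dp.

(-0.0225, -0.0975, 0.5100)

k = lx + ly = 0.15 + 0.1 = 0.2500
ω₁+ω₂+ω₃+ω₄ = -1.5000  →  vx = (0.06/4)·-1.5000 = -0.0225
−ω₁+ω₂+ω₃−ω₄ = -6.5000  →  vy = (0.06/4)·-6.5000 = -0.0975
−ω₁+ω₂−ω₃+ω₄ = 8.5000  →  ωz = (0.06/1.0000)·8.5000 = 0.5100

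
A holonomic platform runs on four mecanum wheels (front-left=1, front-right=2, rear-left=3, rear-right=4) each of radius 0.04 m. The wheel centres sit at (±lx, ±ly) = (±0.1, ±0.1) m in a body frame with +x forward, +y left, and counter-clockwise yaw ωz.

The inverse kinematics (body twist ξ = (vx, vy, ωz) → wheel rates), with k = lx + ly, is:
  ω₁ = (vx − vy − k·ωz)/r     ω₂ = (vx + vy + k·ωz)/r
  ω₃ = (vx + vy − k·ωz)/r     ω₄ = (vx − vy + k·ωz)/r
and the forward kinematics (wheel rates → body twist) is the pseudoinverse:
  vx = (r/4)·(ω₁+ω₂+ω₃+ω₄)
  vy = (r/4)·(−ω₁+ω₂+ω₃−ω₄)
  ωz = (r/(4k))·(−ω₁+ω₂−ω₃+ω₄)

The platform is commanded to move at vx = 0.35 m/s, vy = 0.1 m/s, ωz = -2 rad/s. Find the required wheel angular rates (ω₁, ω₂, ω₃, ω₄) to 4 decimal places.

k = lx + ly = 0.1 + 0.1 = 0.2000;  k·ωz = 0.2000·-2 = -0.4000
ω₁ (FL) = (vx − vy − k·ωz)/r = 0.6500/0.04 = 16.2500
ω₂ (FR) = (vx + vy + k·ωz)/r = 0.0500/0.04 = 1.2500
ω₃ (RL) = (vx + vy − k·ωz)/r = 0.8500/0.04 = 21.2500
ω₄ (RR) = (vx − vy + k·ωz)/r = -0.1500/0.04 = -3.7500

(16.2500, 1.2500, 21.2500, -3.7500)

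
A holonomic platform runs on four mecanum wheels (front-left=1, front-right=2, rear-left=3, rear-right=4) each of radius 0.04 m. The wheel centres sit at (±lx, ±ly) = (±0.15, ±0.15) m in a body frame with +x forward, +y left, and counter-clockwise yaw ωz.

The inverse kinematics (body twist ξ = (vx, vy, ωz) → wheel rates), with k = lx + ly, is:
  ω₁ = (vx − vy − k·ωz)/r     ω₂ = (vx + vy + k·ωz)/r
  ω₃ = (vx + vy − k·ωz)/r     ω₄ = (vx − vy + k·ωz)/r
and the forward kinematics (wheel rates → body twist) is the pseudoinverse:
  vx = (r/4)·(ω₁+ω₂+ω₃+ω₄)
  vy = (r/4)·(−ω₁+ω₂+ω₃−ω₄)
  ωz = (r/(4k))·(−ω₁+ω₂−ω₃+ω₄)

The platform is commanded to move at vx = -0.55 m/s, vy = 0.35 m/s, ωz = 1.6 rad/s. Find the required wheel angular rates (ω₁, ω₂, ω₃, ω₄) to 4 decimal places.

(-34.5000, 7.0000, -17.0000, -10.5000)

k = lx + ly = 0.15 + 0.15 = 0.3000;  k·ωz = 0.3000·1.6 = 0.4800
ω₁ (FL) = (vx − vy − k·ωz)/r = -1.3800/0.04 = -34.5000
ω₂ (FR) = (vx + vy + k·ωz)/r = 0.2800/0.04 = 7.0000
ω₃ (RL) = (vx + vy − k·ωz)/r = -0.6800/0.04 = -17.0000
ω₄ (RR) = (vx − vy + k·ωz)/r = -0.4200/0.04 = -10.5000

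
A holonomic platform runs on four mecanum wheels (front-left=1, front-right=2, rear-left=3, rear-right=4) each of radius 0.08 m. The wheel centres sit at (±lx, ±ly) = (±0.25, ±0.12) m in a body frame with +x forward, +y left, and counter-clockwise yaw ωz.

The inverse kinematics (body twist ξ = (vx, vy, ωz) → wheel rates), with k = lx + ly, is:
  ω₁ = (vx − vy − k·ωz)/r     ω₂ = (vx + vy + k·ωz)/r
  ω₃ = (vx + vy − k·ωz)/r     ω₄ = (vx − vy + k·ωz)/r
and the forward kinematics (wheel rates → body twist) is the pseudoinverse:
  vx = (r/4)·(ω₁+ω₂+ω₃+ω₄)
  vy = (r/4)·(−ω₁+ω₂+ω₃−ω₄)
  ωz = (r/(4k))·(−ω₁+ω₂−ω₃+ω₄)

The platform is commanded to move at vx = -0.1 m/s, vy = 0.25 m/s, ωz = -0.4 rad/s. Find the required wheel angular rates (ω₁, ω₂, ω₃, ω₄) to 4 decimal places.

(-2.5250, 0.0250, 3.7250, -6.2250)

k = lx + ly = 0.25 + 0.12 = 0.3700;  k·ωz = 0.3700·-0.4 = -0.1480
ω₁ (FL) = (vx − vy − k·ωz)/r = -0.2020/0.08 = -2.5250
ω₂ (FR) = (vx + vy + k·ωz)/r = 0.0020/0.08 = 0.0250
ω₃ (RL) = (vx + vy − k·ωz)/r = 0.2980/0.08 = 3.7250
ω₄ (RR) = (vx − vy + k·ωz)/r = -0.4980/0.08 = -6.2250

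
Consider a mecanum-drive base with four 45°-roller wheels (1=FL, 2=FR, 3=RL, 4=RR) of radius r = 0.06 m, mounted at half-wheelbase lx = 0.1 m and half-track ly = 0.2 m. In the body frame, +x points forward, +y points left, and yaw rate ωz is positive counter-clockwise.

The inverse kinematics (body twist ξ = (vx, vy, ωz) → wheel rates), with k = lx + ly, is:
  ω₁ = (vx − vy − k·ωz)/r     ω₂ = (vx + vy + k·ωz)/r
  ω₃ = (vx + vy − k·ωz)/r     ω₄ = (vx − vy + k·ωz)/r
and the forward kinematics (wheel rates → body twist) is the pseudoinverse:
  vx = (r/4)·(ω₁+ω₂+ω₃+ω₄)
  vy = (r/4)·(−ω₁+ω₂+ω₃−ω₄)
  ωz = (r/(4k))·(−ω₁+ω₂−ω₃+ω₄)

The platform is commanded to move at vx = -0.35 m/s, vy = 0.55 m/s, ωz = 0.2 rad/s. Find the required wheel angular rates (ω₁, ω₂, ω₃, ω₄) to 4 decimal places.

k = lx + ly = 0.1 + 0.2 = 0.3000;  k·ωz = 0.3000·0.2 = 0.0600
ω₁ (FL) = (vx − vy − k·ωz)/r = -0.9600/0.06 = -16.0000
ω₂ (FR) = (vx + vy + k·ωz)/r = 0.2600/0.06 = 4.3333
ω₃ (RL) = (vx + vy − k·ωz)/r = 0.1400/0.06 = 2.3333
ω₄ (RR) = (vx − vy + k·ωz)/r = -0.8400/0.06 = -14.0000

(-16.0000, 4.3333, 2.3333, -14.0000)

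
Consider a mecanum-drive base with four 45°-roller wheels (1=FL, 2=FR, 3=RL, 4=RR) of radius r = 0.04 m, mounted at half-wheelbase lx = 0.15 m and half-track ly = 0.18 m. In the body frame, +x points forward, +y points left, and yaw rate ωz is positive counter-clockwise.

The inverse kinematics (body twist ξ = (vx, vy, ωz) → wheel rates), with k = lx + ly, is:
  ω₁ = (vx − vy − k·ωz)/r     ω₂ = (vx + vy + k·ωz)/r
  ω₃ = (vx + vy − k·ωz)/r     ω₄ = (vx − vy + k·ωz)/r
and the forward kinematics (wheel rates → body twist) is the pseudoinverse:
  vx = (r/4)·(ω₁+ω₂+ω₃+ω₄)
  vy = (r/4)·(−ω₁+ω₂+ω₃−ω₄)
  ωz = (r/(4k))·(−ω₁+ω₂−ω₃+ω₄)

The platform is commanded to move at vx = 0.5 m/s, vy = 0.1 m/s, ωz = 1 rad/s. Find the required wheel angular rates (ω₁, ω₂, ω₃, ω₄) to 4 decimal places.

k = lx + ly = 0.15 + 0.18 = 0.3300;  k·ωz = 0.3300·1 = 0.3300
ω₁ (FL) = (vx − vy − k·ωz)/r = 0.0700/0.04 = 1.7500
ω₂ (FR) = (vx + vy + k·ωz)/r = 0.9300/0.04 = 23.2500
ω₃ (RL) = (vx + vy − k·ωz)/r = 0.2700/0.04 = 6.7500
ω₄ (RR) = (vx − vy + k·ωz)/r = 0.7300/0.04 = 18.2500

(1.7500, 23.2500, 6.7500, 18.2500)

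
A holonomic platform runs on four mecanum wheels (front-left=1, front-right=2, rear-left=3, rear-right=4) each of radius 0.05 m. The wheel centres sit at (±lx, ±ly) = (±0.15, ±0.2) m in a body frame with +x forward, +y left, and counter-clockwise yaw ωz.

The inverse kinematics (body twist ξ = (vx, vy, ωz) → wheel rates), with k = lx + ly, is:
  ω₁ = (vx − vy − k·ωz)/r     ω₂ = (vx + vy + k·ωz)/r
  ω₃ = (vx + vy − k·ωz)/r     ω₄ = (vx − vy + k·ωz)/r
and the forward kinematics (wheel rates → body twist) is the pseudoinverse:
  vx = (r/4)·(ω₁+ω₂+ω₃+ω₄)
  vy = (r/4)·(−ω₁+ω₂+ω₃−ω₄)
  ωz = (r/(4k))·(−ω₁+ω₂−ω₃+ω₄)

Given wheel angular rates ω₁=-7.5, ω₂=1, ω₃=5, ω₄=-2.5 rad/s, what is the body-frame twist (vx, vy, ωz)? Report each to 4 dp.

k = lx + ly = 0.15 + 0.2 = 0.3500
ω₁+ω₂+ω₃+ω₄ = -4.0000  →  vx = (0.05/4)·-4.0000 = -0.0500
−ω₁+ω₂+ω₃−ω₄ = 16.0000  →  vy = (0.05/4)·16.0000 = 0.2000
−ω₁+ω₂−ω₃+ω₄ = 1.0000  →  ωz = (0.05/1.4000)·1.0000 = 0.0357

(-0.0500, 0.2000, 0.0357)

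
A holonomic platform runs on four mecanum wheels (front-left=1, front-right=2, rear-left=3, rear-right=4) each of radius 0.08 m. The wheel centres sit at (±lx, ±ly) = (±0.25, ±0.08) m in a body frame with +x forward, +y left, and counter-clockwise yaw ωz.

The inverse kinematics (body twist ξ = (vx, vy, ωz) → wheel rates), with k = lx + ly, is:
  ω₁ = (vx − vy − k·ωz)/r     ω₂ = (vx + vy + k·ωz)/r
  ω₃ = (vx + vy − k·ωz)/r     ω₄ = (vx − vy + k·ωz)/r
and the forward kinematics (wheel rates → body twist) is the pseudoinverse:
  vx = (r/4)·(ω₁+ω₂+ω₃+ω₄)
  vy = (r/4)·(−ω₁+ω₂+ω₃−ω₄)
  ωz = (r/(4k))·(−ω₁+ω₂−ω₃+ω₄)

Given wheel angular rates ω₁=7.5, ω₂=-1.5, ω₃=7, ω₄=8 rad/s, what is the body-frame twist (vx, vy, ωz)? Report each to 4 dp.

(0.4200, -0.2000, -0.4848)

k = lx + ly = 0.25 + 0.08 = 0.3300
ω₁+ω₂+ω₃+ω₄ = 21.0000  →  vx = (0.08/4)·21.0000 = 0.4200
−ω₁+ω₂+ω₃−ω₄ = -10.0000  →  vy = (0.08/4)·-10.0000 = -0.2000
−ω₁+ω₂−ω₃+ω₄ = -8.0000  →  ωz = (0.08/1.3200)·-8.0000 = -0.4848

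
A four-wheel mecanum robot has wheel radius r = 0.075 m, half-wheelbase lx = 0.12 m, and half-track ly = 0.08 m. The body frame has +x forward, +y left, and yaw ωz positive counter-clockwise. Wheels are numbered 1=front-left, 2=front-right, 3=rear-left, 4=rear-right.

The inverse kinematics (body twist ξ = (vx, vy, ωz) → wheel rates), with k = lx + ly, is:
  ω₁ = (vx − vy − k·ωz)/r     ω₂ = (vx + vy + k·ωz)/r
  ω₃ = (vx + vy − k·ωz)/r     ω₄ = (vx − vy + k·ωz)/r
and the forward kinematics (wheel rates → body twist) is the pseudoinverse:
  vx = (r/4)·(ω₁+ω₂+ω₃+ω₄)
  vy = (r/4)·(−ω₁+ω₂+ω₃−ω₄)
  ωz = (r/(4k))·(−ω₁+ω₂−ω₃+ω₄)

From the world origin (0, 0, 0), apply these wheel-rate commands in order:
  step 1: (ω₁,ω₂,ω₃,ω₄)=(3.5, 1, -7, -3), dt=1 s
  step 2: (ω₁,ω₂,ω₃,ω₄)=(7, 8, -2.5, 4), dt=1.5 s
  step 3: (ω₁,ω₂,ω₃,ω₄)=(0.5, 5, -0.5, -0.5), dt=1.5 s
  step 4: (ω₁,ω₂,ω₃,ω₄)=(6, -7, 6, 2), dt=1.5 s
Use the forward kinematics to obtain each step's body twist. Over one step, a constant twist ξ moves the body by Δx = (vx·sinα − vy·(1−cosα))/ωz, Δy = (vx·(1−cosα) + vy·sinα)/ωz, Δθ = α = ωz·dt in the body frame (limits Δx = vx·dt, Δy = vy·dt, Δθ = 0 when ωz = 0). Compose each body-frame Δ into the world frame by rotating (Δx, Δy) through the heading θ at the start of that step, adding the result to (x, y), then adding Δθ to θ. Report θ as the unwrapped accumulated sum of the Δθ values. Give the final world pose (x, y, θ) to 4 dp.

step 1: ξ=(vx,vy,ωz)=(-0.1031, -0.1219, 0.1406), dt=1.0 → body Δ=(-0.0942, -0.1287, 0.1406) → world pose (-0.0942, -0.1287, 0.1406)
step 2: ξ=(vx,vy,ωz)=(0.3094, -0.1031, 0.7031), dt=1.5 → body Δ=(0.4570, 0.0953, 1.0547) → world pose (0.3449, 0.0297, 1.1953)
step 3: ξ=(vx,vy,ωz)=(0.0844, 0.0844, 0.4219), dt=1.5 → body Δ=(0.0796, 0.1570, 0.6328) → world pose (0.2280, 0.1613, 1.8281)
step 4: ξ=(vx,vy,ωz)=(0.1312, -0.1688, -1.5937), dt=1.5 → body Δ=(-0.1271, -0.2148, -2.3906) → world pose (0.4681, 0.0930, -0.5625)

(0.4681, 0.0930, -0.5625)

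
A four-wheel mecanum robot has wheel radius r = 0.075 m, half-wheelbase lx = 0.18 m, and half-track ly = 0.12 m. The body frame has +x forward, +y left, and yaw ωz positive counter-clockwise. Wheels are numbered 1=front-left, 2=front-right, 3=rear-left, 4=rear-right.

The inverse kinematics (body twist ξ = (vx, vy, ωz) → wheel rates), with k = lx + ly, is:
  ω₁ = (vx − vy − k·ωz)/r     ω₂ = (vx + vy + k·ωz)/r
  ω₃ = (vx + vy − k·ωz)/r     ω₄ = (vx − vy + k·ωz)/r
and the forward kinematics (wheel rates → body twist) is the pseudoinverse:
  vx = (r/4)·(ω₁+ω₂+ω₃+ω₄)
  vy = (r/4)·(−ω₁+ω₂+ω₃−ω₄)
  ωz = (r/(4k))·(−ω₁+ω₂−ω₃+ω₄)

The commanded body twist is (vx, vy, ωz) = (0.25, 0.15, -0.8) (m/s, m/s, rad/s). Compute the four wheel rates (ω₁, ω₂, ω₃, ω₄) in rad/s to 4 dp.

k = lx + ly = 0.18 + 0.12 = 0.3000;  k·ωz = 0.3000·-0.8 = -0.2400
ω₁ (FL) = (vx − vy − k·ωz)/r = 0.3400/0.075 = 4.5333
ω₂ (FR) = (vx + vy + k·ωz)/r = 0.1600/0.075 = 2.1333
ω₃ (RL) = (vx + vy − k·ωz)/r = 0.6400/0.075 = 8.5333
ω₄ (RR) = (vx − vy + k·ωz)/r = -0.1400/0.075 = -1.8667

(4.5333, 2.1333, 8.5333, -1.8667)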